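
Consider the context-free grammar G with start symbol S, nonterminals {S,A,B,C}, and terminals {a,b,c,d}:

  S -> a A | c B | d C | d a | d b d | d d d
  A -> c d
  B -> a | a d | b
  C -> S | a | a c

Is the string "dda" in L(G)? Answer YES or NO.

Convert to CNF:
  S -> T0 B | T1 C | T1 T2 | T1 X6 | T1 X7 | T2 A
  A -> T0 T1
  B -> T2 T1 | a | b
  C -> T0 B | T1 C | T1 T2 | T1 X4 | T1 X5 | T2 A | T2 T0 | a
  T0 -> c
  T1 -> d
  T2 -> a
  T3 -> b
  X4 -> T3 T1
  X5 -> T1 T1
  X6 -> T3 T1
  X7 -> T1 T1

CYK table (by increasing span):
  T[0,0] 'd' = {T1}  orig:{}
  T[1,1] 'd' = {T1}  orig:{}
  T[2,2] 'a' = {B,C,T2}  orig:{B,C}
  T[0,1] 'dd' = {X5,X7}  orig:{}
  T[1,2] 'da' = {C,S}
  T[0,2] 'dda' = {C,S}

S ∈ T[0,2] ⇒ YES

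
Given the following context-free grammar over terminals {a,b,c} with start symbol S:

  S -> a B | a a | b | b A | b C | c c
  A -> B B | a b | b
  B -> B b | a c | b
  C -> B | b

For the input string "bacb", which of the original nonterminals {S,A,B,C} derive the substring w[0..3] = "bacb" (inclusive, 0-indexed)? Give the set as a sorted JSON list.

CNF form of G:
  S -> T0 B | T0 T0 | T1 A | T1 C | T2 T2 | b
  A -> B B | T0 T1 | b
  B -> B T1 | T0 T2 | b
  C -> B T1 | T0 T2 | b
  T0 -> a
  T1 -> b
  T2 -> c

CYK table (by increasing span) — only the sub-triangle for w[0..3]:
  [0..0]={A,B,C,S,T1}  "b"  orig:{A,B,C,S}
  [1..1]={T0}  "a"  orig:{}
  [2..2]={T2}  "c"  orig:{}
  [3..3]={A,B,C,S,T1}  "b"  orig:{A,B,C,S}
  [0..1]=∅  "ba"
  [1..2]={B,C}  "ac"
  [2..3]=∅  "cb"
  [0..2]={A,S}  "bac"
  [1..3]={A,B,C}  "acb"
  [0..3]={A,S}  "bacb"

Original NTs in T[0,3] deriving "bacb": ["A", "S"]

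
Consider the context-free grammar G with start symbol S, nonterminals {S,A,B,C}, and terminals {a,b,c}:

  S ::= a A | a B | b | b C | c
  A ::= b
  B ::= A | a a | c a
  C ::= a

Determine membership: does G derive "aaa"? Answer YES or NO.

CNF form of G:
  S -> T0 A | T0 B | T2 C | b | c
  A -> b
  B -> T0 T0 | T1 T0 | b
  C -> a
  T0 -> a
  T1 -> c
  T2 -> b

Fill CYK table bottom-up:
  cell(0,0) a: {C,T0}  orig:{C}
  cell(1,1) a: {C,T0}  orig:{C}
  cell(2,2) a: {C,T0}  orig:{C}
  cell(0,1) aa: {B}
  cell(1,2) aa: {B}
  cell(0,2) aaa: {S}

S ∈ T[0,2] ⇒ YES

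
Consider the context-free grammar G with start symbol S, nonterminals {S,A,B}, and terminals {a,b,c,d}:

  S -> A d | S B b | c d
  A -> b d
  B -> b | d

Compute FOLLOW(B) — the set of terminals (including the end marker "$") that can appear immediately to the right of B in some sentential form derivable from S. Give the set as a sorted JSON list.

FIRST sets, iterate to fixpoint:
round 1:
  A via A→b d: +{b}
  B via B→b: +{b}
  B via B→d: +{d}
  S via S→A d: +{b}
  S via S→c d: +{c}
  S: {b,c}  A: {b}  B: {b,d}
round 2: done
  S: {b,c}  A: {b}  B: {b,d}

Compute FOLLOW by fixpoint:
initialize: $ ∈ FOLLOW(S)
round 1:
  S→A d: FOLLOW(A) ⊇ FIRST(d) = {d}; new: +{d}
  S→S B b: FOLLOW(S) ⊇ FIRST(B) = {b,d}; new: +{b,d}
  S→S B b: FOLLOW(B) ⊇ FIRST(b) = {b}; new: +{b}
  S: {$,b,d}  A: {d}  B: {b}
round 2: — fixpoint
  S: {$,b,d}  A: {d}  B: {b}

FOLLOW(B) = ["b"]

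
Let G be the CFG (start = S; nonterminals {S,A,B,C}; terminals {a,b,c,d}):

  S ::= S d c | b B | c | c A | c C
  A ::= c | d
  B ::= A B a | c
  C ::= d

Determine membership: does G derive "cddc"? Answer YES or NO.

Convert to CNF:
  S -> S X5 | T2 A | T2 C | T3 B | c
  A -> c | d
  B -> A X4 | c
  C -> d
  T0 -> a
  T1 -> d
  T2 -> c
  T3 -> b
  X4 -> B T0
  X5 -> T1 T2

Fill CYK table bottom-up:
  T[0,0] 'c' = {A,B,S,T2}  orig:{A,B,S}
  T[1,1] 'd' = {A,C,T1}  orig:{A,C}
  T[2,2] 'd' = {A,C,T1}  orig:{A,C}
  T[3,3] 'c' = {A,B,S,T2}  orig:{A,B,S}
  T[0,1] 'cd' = {S}
  T[1,2] 'dd' = ∅
  T[2,3] 'dc' = {X5}  orig:{}
  T[0,2] 'cdd' = ∅
  T[1,3] 'ddc' = ∅
  T[0,3] 'cddc' = {S}

S ∈ T[0,3] ⇒ YES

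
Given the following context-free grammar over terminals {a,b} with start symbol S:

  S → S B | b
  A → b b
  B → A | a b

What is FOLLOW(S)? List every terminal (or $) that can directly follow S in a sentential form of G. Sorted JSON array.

Compute FIRST by fixpoint:
[1]
  A via A→b b: +{b}
  B via B→A: +{b}
  B via B→a b: +{a}
  S via S→b: +{b}
  FIRST[S]={b}  FIRST[A]={b}  FIRST[B]={a,b}
[2] done
  FIRST[S]={b}  FIRST[A]={b}  FIRST[B]={a,b}

FOLLOW sets:
seed FOLLOW(S) with $
iter 1:
  S→S B: FOLLOW(S) ⊇ FIRST(B) = {a,b}; new: +{a,b}
  S→S B: FOLLOW(B) ⊇ FOLLOW(S) ⊇ {$,a,b}; new: +{$,a,b}
  S: {$,a,b}  A: {}  B: {$,a,b}
iter 2:
  B→A: FOLLOW(A) ⊇ FOLLOW(B) ⊇ {$,a,b}; new: +{$,a,b}
  S: {$,a,b}  A: {$,a,b}  B: {$,a,b}
iter 3: (no change)
  S: {$,a,b}  A: {$,a,b}  B: {$,a,b}

FOLLOW(S) = ["$", "a", "b"]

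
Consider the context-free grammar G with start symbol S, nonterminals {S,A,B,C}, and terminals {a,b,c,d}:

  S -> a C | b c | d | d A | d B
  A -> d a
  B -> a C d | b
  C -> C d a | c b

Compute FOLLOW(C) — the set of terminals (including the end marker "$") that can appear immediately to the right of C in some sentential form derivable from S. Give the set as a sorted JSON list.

Compute FIRST by fixpoint:
pass 1:
  A via A→d a: +{d}
  B via B→a C d: +{a}
  B via B→b: +{b}
  C via C→c b: +{c}
  S via S→a C: +{a}
  S via S→b c: +{b}
  S via S→d: +{d}
  S: {a,b,d}  A: {d}  B: {a,b}  C: {c}
pass 2: (stable)
  S: {a,b,d}  A: {d}  B: {a,b}  C: {c}

FOLLOW sets:
FOLLOW(S) := {$}
iter 1:
  B→a C d: FOLLOW(C) ⊇ FIRST(d) = {d}; new: +{d}
  S→a C: FOLLOW(C) ⊇ FOLLOW(S) ⊇ {$}; new: +{$}
  S→d A: FOLLOW(A) ⊇ FOLLOW(S) ⊇ {$}; new: +{$}
  S→d B: FOLLOW(B) ⊇ FOLLOW(S) ⊇ {$}; new: +{$}
  FOLLOW(S)={$}  FOLLOW(A)={$}  FOLLOW(B)={$}  FOLLOW(C)={$,d}
iter 2: done
  FOLLOW(S)={$}  FOLLOW(A)={$}  FOLLOW(B)={$}  FOLLOW(C)={$,d}

FOLLOW(C) = ["$", "d"]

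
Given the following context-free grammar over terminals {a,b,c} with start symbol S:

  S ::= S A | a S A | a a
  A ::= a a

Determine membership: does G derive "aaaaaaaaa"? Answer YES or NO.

CNF form of G:
  S -> S A | T0 T0 | T0 X1
  A -> T0 T0
  T0 -> a
  X1 -> S A

Fill CYK table bottom-up:
  cell(0,0) a: {T0}  orig:{}
  cell(1,1) a: {T0}  orig:{}
  cell(2,2) a: {T0}  orig:{}
  cell(3,3) a: {T0}  orig:{}
  cell(4,4) a: {T0}  orig:{}
  cell(5,5) a: {T0}  orig:{}
  cell(6,6) a: {T0}  orig:{}
  cell(7,7) a: {T0}  orig:{}
  cell(8,8) a: {T0}  orig:{}
  cell(0,1) aa: {A,S}
  cell(1,2) aa: {A,S}
  cell(2,3) aa: {A,S}
  cell(3,4) aa: {A,S}
  cell(4,5) aa: {A,S}
  cell(5,6) aa: {A,S}
  cell(6,7) aa: {A,S}
  cell(7,8) aa: {A,S}
  cell(0,2) aaa: ∅
  cell(1,3) aaa: ∅
  cell(2,4) aaa: ∅
  cell(3,5) aaa: ∅
  cell(4,6) aaa: ∅
  cell(5,7) aaa: ∅
  cell(6,8) aaa: ∅
  cell(0,3) aaaa: {S,X1}  orig:{S}
  cell(1,4) aaaa: {S,X1}  orig:{S}
  cell(2,5) aaaa: {S,X1}  orig:{S}
  cell(3,6) aaaa: {S,X1}  orig:{S}
  cell(4,7) aaaa: {S,X1}  orig:{S}
  cell(5,8) aaaa: {S,X1}  orig:{S}
  cell(0,4) aaaaa: {S}
  cell(1,5) aaaaa: {S}
  cell(2,6) aaaaa: {S}
  cell(3,7) aaaaa: {S}
  cell(4,8) aaaaa: {S}
  cell(0,5) aaaaaa: {S,X1}  orig:{S}
  cell(1,6) aaaaaa: {S,X1}  orig:{S}
  cell(2,7) aaaaaa: {S,X1}  orig:{S}
  cell(3,8) aaaaaa: {S,X1}  orig:{S}
  cell(0,6) aaaaaaa: {S,X1}  orig:{S}
  cell(1,7) aaaaaaa: {S,X1}  orig:{S}
  cell(2,8) aaaaaaa: {S,X1}  orig:{S}
  cell(0,7) aaaaaaaa: {S,X1}  orig:{S}
  cell(1,8) aaaaaaaa: {S,X1}  orig:{S}
  cell(0,8) aaaaaaaaa: {S,X1}  orig:{S}

S ∈ T[0,8] ⇒ YES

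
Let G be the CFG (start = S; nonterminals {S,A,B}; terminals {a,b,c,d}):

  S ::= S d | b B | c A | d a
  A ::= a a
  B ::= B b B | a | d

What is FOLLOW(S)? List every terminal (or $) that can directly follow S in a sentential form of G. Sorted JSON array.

FIRST iteration:
iter 1:
  A via A→a a: +{a}
  B via B→a: +{a}
  B via B→d: +{d}
  S via S→b B: +{b}
  S via S→c A: +{c}
  S via S→d a: +{d}
  S: {b,c,d}  A: {a}  B: {a,d}
iter 2: (stable)
  S: {b,c,d}  A: {a}  B: {a,d}

FOLLOW sets:
initialize: $ ∈ FOLLOW(S)
round 1:
  B→B b B: FOLLOW(B) ⊇ FIRST(b) = {b}; new: +{b}
  S→S d: FOLLOW(S) ⊇ FIRST(d) = {d}; new: +{d}
  S→b B: FOLLOW(B) ⊇ FOLLOW(S) ⊇ {$,d}; new: +{$,d}
  S→c A: FOLLOW(A) ⊇ FOLLOW(S) ⊇ {$,d}; new: +{$,d}
  FOLLOW(S)={$,d}  FOLLOW(A)={$,d}  FOLLOW(B)={$,b,d}
round 2: (no change)
  FOLLOW(S)={$,d}  FOLLOW(A)={$,d}  FOLLOW(B)={$,b,d}

FOLLOW(S) = ["$", "d"]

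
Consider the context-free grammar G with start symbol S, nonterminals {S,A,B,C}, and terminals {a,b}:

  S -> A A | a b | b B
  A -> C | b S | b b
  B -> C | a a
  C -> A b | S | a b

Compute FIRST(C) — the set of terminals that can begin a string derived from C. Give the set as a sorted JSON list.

FIRST sets, iterate to fixpoint:
iter 1:
  A via A→b S: +{b}
  B via B→a a: +{a}
  C via C→A b: +{b}
  C via C→a b: +{a}
  S via S→A A: +{b}
  S via S→a b: +{a}
  FIRST[S]={a,b}  FIRST[A]={b}  FIRST[B]={a}  FIRST[C]={a,b}
iter 2:
  A via A→C: +{a}
  B via B→C: +{b}
  FIRST[S]={a,b}  FIRST[A]={a,b}  FIRST[B]={a,b}  FIRST[C]={a,b}
iter 3: (stable)
  FIRST[S]={a,b}  FIRST[A]={a,b}  FIRST[B]={a,b}  FIRST[C]={a,b}

FIRST(C) = ["a", "b"]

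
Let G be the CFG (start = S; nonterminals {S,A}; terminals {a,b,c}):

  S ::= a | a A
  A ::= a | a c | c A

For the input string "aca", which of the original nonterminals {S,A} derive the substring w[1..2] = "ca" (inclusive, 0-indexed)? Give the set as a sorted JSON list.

Convert to CNF:
  S -> T0 A | a
  A -> T0 T1 | T1 A | a
  T0 -> a
  T1 -> c

Fill CYK table bottom-up, restricted to cells inside w[1..2]:
  T[1,1] 'c' = {T1}  orig:{}
  T[2,2] 'a' = {A,S,T0}  orig:{A,S}
  T[1,2] 'ca' = {A}

Original NTs in T[1,2] deriving "ca": ["A"]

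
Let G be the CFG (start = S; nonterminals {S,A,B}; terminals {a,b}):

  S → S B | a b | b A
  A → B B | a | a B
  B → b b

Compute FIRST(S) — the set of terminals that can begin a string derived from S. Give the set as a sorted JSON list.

FIRST sets, iterate to fixpoint:
[1]
  A via A→a: +{a}
  B via B→b b: +{b}
  S via S→a b: +{a}
  S via S→b A: +{b}
  FIRST[S]={a,b}  FIRST[A]={a}  FIRST[B]={b}
[2]
  A via A→B B: +{b}
  FIRST[S]={a,b}  FIRST[A]={a,b}  FIRST[B]={b}
[3] done
  FIRST[S]={a,b}  FIRST[A]={a,b}  FIRST[B]={b}

FIRST(S) = ["a", "b"]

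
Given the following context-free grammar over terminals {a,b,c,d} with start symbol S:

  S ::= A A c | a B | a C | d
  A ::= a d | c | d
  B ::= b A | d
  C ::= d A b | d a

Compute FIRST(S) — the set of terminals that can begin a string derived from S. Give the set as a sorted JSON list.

Compute FIRST by fixpoint:
[1]
  A via A→a d: +{a}
  A via A→c: +{c}
  A via A→d: +{d}
  B via B→b A: +{b}
  B via B→d: +{d}
  C via C→d A b: +{d}
  S via S→A A c: +{a,c,d}
  FIRST(S)={a,c,d}  FIRST(A)={a,c,d}  FIRST(B)={b,d}  FIRST(C)={d}
[2] (stable)
  FIRST(S)={a,c,d}  FIRST(A)={a,c,d}  FIRST(B)={b,d}  FIRST(C)={d}

FIRST(S) = ["a", "c", "d"]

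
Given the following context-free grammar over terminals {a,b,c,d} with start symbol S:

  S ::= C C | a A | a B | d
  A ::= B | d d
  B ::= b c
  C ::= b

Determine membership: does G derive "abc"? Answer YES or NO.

CNF form of G:
  S -> C C | T3 A | T3 B | d
  A -> T0 T1 | T2 T2
  B -> T0 T1
  C -> b
  T0 -> b
  T1 -> c
  T2 -> d
  T3 -> a

CYK fill:
  [0..0]={T3}  "a"  orig:{}
  [1..1]={C,T0}  "b"  orig:{C}
  [2..2]={T1}  "c"  orig:{}
  [0..1]=∅  "ab"
  [1..2]={A,B}  "bc"
  [0..2]={S}  "abc"

S ∈ T[0,2] ⇒ YES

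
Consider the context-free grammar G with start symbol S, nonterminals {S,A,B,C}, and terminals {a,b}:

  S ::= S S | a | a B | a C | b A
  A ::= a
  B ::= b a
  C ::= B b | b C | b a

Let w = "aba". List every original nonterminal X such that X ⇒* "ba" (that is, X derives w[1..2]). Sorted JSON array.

Convert to CNF:
  S -> S S | T0 A | T1 B | T1 C | a
  A -> a
  B -> T0 T1
  C -> B T0 | T0 C | T0 T1
  T0 -> b
  T1 -> a

Fill CYK table bottom-up (cells [i..j] with 1 ≤ i ≤ j ≤ 2 only):
  [1..1]={T0}  "b"  orig:{}
  [2..2]={A,S,T1}  "a"  orig:{A,S}
  [1..2]={B,C,S}  "ba"

Original NTs in T[1,2] deriving "ba": ["B", "C", "S"]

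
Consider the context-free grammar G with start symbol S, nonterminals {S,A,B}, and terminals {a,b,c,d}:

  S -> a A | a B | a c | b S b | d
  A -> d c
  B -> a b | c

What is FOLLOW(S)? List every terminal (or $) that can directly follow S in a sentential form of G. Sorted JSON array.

FIRST iteration:
iter 1:
  A via A→d c: +{d}
  B via B→a b: +{a}
  B via B→c: +{c}
  S via S→a A: +{a}
  S via S→b S b: +{b}
  S via S→d: +{d}
  FIRST[S]={a,b,d}  FIRST[A]={d}  FIRST[B]={a,c}
iter 2: (stable)
  FIRST[S]={a,b,d}  FIRST[A]={d}  FIRST[B]={a,c}

FOLLOW iteration:
initialize: $ ∈ FOLLOW(S)
[1]
  S→a A: FOLLOW(A) ⊇ FOLLOW(S) ⊇ {$}; new: +{$}
  S→a B: FOLLOW(B) ⊇ FOLLOW(S) ⊇ {$}; new: +{$}
  S→b S b: FOLLOW(S) ⊇ FIRST(b) = {b}; new: +{b}
  FOLLOW[S]={$,b}  FOLLOW[A]={$}  FOLLOW[B]={$}
[2]
  S→a A: FOLLOW(A) ⊇ FOLLOW(S) ⊇ {$,b}; new: +{b}
  S→a B: FOLLOW(B) ⊇ FOLLOW(S) ⊇ {$,b}; new: +{b}
  FOLLOW[S]={$,b}  FOLLOW[A]={$,b}  FOLLOW[B]={$,b}
[3] (no change)
  FOLLOW[S]={$,b}  FOLLOW[A]={$,b}  FOLLOW[B]={$,b}

FOLLOW(S) = ["$", "b"]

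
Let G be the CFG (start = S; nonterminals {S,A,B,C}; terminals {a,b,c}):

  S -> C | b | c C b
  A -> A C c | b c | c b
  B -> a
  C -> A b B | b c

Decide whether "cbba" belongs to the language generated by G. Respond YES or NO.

Convert to CNF:
  S -> A X4 | T0 X5 | T1 T0 | b
  A -> A X2 | T0 T1 | T1 T0
  B -> a
  C -> A X3 | T1 T0
  T0 -> c
  T1 -> b
  X2 -> C T0
  X3 -> T1 B
  X4 -> T1 B
  X5 -> C T1

CYK table (by increasing span):
  [0..0]={T0}  "c"  orig:{}
  [1..1]={S,T1}  "b"  orig:{S}
  [2..2]={S,T1}  "b"  orig:{S}
  [3..3]={B}  "a"
  [0..1]={A}  "cb"
  [1..2]=∅  "bb"
  [2..3]={X3,X4}  "ba"  orig:{}
  [0..2]=∅  "cbb"
  [1..3]=∅  "bba"
  [0..3]={C,S}  "cbba"

S ∈ T[0,3] ⇒ YES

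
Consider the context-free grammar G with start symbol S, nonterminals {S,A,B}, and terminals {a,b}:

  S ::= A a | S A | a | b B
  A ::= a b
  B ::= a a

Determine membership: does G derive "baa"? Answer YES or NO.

Convert to CNF:
  S -> A T0 | S A | T1 B | a
  A -> T0 T1
  B -> T0 T0
  T0 -> a
  T1 -> b

Fill CYK table bottom-up:
  T[0,0] 'b' = {T1}  orig:{}
  T[1,1] 'a' = {S,T0}  orig:{S}
  T[2,2] 'a' = {S,T0}  orig:{S}
  T[0,1] 'ba' = ∅
  T[1,2] 'aa' = {B}
  T[0,2] 'baa' = {S}

S ∈ T[0,2] ⇒ YES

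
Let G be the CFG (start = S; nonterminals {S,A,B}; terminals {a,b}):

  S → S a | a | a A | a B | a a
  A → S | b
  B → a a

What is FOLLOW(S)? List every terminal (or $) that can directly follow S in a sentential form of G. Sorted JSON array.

Compute FIRST by fixpoint:
iter 1:
  A via A→b: +{b}
  B via B→a a: +{a}
  S via S→a: +{a}
  FIRST[S]={a}  FIRST[A]={b}  FIRST[B]={a}
iter 2:
  A via A→S: +{a}
  FIRST[S]={a}  FIRST[A]={a,b}  FIRST[B]={a}
iter 3: — fixpoint
  FIRST[S]={a}  FIRST[A]={a,b}  FIRST[B]={a}

Compute FOLLOW by fixpoint:
FOLLOW(S) := {$}
iter 1:
  S→S a: FOLLOW(S) ⊇ FIRST(a) = {a}; new: +{a}
  S→a A: FOLLOW(A) ⊇ FOLLOW(S) ⊇ {$,a}; new: +{$,a}
  S→a B: FOLLOW(B) ⊇ FOLLOW(S) ⊇ {$,a}; new: +{$,a}
  FOLLOW[S]={$,a}  FOLLOW[A]={$,a}  FOLLOW[B]={$,a}
iter 2: done
  FOLLOW[S]={$,a}  FOLLOW[A]={$,a}  FOLLOW[B]={$,a}

FOLLOW(S) = ["$", "a"]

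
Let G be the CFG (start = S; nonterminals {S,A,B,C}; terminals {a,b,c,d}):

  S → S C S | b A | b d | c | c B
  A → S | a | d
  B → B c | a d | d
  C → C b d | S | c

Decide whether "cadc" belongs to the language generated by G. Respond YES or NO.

CNF form of G:
  S -> S X7 | T0 A | T0 T1 | T2 B | c
  A -> S X4 | T0 A | T0 T1 | T2 B | a | c | d
  B -> B T2 | T3 T1 | d
  C -> C X5 | S X6 | T0 A | T0 T1 | T2 B | c
  T0 -> b
  T1 -> d
  T2 -> c
  T3 -> a
  X4 -> C S
  X5 -> T0 T1
  X6 -> C S
  X7 -> C S

CYK table (by increasing span):
  cell(0,0) c: {A,C,S,T2}  orig:{A,C,S}
  cell(1,1) a: {A,T3}  orig:{A}
  cell(2,2) d: {A,B,T1}  orig:{A,B}
  cell(3,3) c: {A,C,S,T2}  orig:{A,C,S}
  cell(0,1) ca: ∅
  cell(1,2) ad: {B}
  cell(2,3) dc: {B}
  cell(0,2) cad: {A,C,S}
  cell(1,3) adc: {B}
  cell(0,3) cadc: {A,C,S,X4,X6,X7}  orig:{A,C,S}

S ∈ T[0,3] ⇒ YES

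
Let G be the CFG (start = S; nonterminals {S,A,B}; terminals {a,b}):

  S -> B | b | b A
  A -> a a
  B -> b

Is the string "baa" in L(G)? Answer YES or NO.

CNF form of G:
  S -> T1 A | b
  A -> T0 T0
  B -> b
  T0 -> a
  T1 -> b

CYK table (by increasing span):
  cell(0,0) b: {B,S,T1}  orig:{B,S}
  cell(1,1) a: {T0}  orig:{}
  cell(2,2) a: {T0}  orig:{}
  cell(0,1) ba: ∅
  cell(1,2) aa: {A}
  cell(0,2) baa: {S}

S ∈ T[0,2] ⇒ YES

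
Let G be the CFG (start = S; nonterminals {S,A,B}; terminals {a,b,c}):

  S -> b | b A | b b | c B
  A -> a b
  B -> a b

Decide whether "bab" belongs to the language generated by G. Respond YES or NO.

CNF form of G:
  S -> T1 A | T1 T1 | T2 B | b
  A -> T0 T1
  B -> T0 T1
  T0 -> a
  T1 -> b
  T2 -> c

Fill CYK table bottom-up:
  T[0,0] 'b' = {S,T1}  orig:{S}
  T[1,1] 'a' = {T0}  orig:{}
  T[2,2] 'b' = {S,T1}  orig:{S}
  T[0,1] 'ba' = ∅
  T[1,2] 'ab' = {A,B}
  T[0,2] 'bab' = {S}

S ∈ T[0,2] ⇒ YES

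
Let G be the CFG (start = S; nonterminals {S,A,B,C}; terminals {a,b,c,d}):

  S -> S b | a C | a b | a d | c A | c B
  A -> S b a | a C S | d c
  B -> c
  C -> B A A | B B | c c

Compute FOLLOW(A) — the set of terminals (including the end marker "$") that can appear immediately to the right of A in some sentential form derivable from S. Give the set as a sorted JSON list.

FIRST sets, iterate to fixpoint:
round 1:
  A via A→a C S: +{a}
  A via A→d c: +{d}
  B via B→c: +{c}
  C via C→B A A: +{c}
  S via S→a C: +{a}
  S via S→c A: +{c}
  S: {a,c}  A: {a,d}  B: {c}  C: {c}
round 2:
  A via A→S b a: +{c}
  S: {a,c}  A: {a,c,d}  B: {c}  C: {c}
round 3: done
  S: {a,c}  A: {a,c,d}  B: {c}  C: {c}

Compute FOLLOW by fixpoint:
initialize: $ ∈ FOLLOW(S)
round 1:
  A→S b a: FOLLOW(S) ⊇ FIRST(b) = {b}; new: +{b}
  A→a C S: FOLLOW(C) ⊇ FIRST(S) = {a,c}; new: +{a,c}
  C→B A A: FOLLOW(B) ⊇ FIRST(A) = {a,c,d}; new: +{a,c,d}
  C→B A A: FOLLOW(A) ⊇ FIRST(A) = {a,c,d}; new: +{a,c,d}
  S→a C: FOLLOW(C) ⊇ FOLLOW(S) ⊇ {$,b}; new: +{$,b}
  S→c A: FOLLOW(A) ⊇ FOLLOW(S) ⊇ {$,b}; new: +{$,b}
  S→c B: FOLLOW(B) ⊇ FOLLOW(S) ⊇ {$,b}; new: +{$,b}
  S: {$,b}  A: {$,a,b,c,d}  B: {$,a,b,c,d}  C: {$,a,b,c}
round 2:
  A→a C S: FOLLOW(S) ⊇ FOLLOW(A) ⊇ {$,a,b,c,d}; new: +{a,c,d}
  S→a C: FOLLOW(C) ⊇ FOLLOW(S) ⊇ {$,a,b,c,d}; new: +{d}
  S: {$,a,b,c,d}  A: {$,a,b,c,d}  B: {$,a,b,c,d}  C: {$,a,b,c,d}
round 3: done
  S: {$,a,b,c,d}  A: {$,a,b,c,d}  B: {$,a,b,c,d}  C: {$,a,b,c,d}

FOLLOW(A) = ["$", "a", "b", "c", "d"]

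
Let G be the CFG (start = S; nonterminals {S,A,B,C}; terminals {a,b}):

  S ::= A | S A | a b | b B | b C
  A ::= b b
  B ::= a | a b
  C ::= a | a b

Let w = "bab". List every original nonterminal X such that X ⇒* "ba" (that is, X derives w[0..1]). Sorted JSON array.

Convert to CNF:
  S -> S A | T0 B | T0 C | T0 T0 | T1 T0
  A -> T0 T0
  B -> T1 T0 | a
  C -> T1 T0 | a
  T0 -> b
  T1 -> a

CYK fill, restricted to cells inside w[0..1]:
  [0..0]={T0}  "b"  orig:{}
  [1..1]={B,C,T1}  "a"  orig:{B,C}
  [0..1]={S}  "ba"

Original NTs in T[0,1] deriving "ba": ["S"]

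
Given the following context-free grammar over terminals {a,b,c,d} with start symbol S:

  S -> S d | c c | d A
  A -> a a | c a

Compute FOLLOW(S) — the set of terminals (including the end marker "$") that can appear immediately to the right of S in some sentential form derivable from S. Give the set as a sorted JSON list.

Compute FIRST by fixpoint:
round 1:
  A via A→a a: +{a}
  A via A→c a: +{c}
  S via S→c c: +{c}
  S via S→d A: +{d}
  FIRST(S)={c,d}  FIRST(A)={a,c}
round 2: (no change)
  FIRST(S)={c,d}  FIRST(A)={a,c}

FOLLOW sets:
FOLLOW(S) := {$}
round 1:
  S→S d: FOLLOW(S) ⊇ FIRST(d) = {d}; new: +{d}
  S→d A: FOLLOW(A) ⊇ FOLLOW(S) ⊇ {$,d}; new: +{$,d}
  FOLLOW[S]={$,d}  FOLLOW[A]={$,d}
round 2: — fixpoint
  FOLLOW[S]={$,d}  FOLLOW[A]={$,d}

FOLLOW(S) = ["$", "d"]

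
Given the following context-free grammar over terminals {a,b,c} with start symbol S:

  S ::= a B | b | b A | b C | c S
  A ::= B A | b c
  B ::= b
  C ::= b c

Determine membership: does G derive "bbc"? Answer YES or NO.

CNF form of G:
  S -> T0 A | T0 C | T1 S | T2 B | b
  A -> B A | T0 T1
  B -> b
  C -> T0 T1
  T0 -> b
  T1 -> c
  T2 -> a

Fill CYK table bottom-up:
  [0..0]={B,S,T0}  "b"  orig:{B,S}
  [1..1]={B,S,T0}  "b"  orig:{B,S}
  [2..2]={T1}  "c"  orig:{}
  [0..1]=∅  "bb"
  [1..2]={A,C}  "bc"
  [0..2]={A,S}  "bbc"

S ∈ T[0,2] ⇒ YES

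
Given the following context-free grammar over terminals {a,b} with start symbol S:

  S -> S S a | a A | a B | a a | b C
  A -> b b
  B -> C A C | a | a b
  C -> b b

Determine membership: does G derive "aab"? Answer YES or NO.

CNF form of G:
  S -> S X3 | T0 C | T1 A | T1 B | T1 T1
  A -> T0 T0
  B -> C X2 | T1 T0 | a
  C -> T0 T0
  T0 -> b
  T1 -> a
  X2 -> A C
  X3 -> S T1

CYK fill:
  cell(0,0) a: {B,T1}  orig:{B}
  cell(1,1) a: {B,T1}  orig:{B}
  cell(2,2) b: {T0}  orig:{}
  cell(0,1) aa: {S}
  cell(1,2) ab: {B}
  cell(0,2) aab: {S}

S ∈ T[0,2] ⇒ YES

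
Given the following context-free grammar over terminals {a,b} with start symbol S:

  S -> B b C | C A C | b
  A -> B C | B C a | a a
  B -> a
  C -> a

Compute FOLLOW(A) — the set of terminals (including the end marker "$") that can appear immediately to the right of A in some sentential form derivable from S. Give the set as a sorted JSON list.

FIRST sets, iterate to fixpoint:
round 1:
  A via A→a a: +{a}
  B via B→a: +{a}
  C via C→a: +{a}
  S via S→B b C: +{a}
  S via S→b: +{b}
  S: {a,b}  A: {a}  B: {a}  C: {a}
round 2: (stable)
  S: {a,b}  A: {a}  B: {a}  C: {a}

FOLLOW iteration:
FOLLOW(S) := {$}
[1]
  A→B C: FOLLOW(B) ⊇ FIRST(C) = {a}; new: +{a}
  A→B C a: FOLLOW(C) ⊇ FIRST(a) = {a}; new: +{a}
  S→B b C: FOLLOW(B) ⊇ FIRST(b) = {b}; new: +{b}
  S→B b C: FOLLOW(C) ⊇ FOLLOW(S) ⊇ {$}; new: +{$}
  S→C A C: FOLLOW(A) ⊇ FIRST(C) = {a}; new: +{a}
  S: {$}  A: {a}  B: {a,b}  C: {$,a}
[2] (stable)
  S: {$}  A: {a}  B: {a,b}  C: {$,a}

FOLLOW(A) = ["a"]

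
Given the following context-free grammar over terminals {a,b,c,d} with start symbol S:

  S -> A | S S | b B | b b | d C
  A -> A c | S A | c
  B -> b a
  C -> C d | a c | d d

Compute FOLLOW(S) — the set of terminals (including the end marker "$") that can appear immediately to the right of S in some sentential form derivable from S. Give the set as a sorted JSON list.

FIRST iteration:
round 1:
  A via A→c: +{c}
  B via B→b a: +{b}
  C via C→a c: +{a}
  C via C→d d: +{d}
  S via S→A: +{c}
  S via S→b B: +{b}
  S via S→d C: +{d}
  S: {b,c,d}  A: {c}  B: {b}  C: {a,d}
round 2:
  A via A→S A: +{b,d}
  S: {b,c,d}  A: {b,c,d}  B: {b}  C: {a,d}
round 3: (stable)
  S: {b,c,d}  A: {b,c,d}  B: {b}  C: {a,d}

FOLLOW sets:
FOLLOW(S) := {$}
iter 1:
  A→A c: FOLLOW(A) ⊇ FIRST(c) = {c}; new: +{c}
  A→S A: FOLLOW(S) ⊇ FIRST(A) = {b,c,d}; new: +{b,c,d}
  C→C d: FOLLOW(C) ⊇ FIRST(d) = {d}; new: +{d}
  S→A: FOLLOW(A) ⊇ FOLLOW(S) ⊇ {$,b,c,d}; new: +{$,b,d}
  S→b B: FOLLOW(B) ⊇ FOLLOW(S) ⊇ {$,b,c,d}; new: +{$,b,c,d}
  S→d C: FOLLOW(C) ⊇ FOLLOW(S) ⊇ {$,b,c,d}; new: +{$,b,c}
  S: {$,b,c,d}  A: {$,b,c,d}  B: {$,b,c,d}  C: {$,b,c,d}
iter 2: (stable)
  S: {$,b,c,d}  A: {$,b,c,d}  B: {$,b,c,d}  C: {$,b,c,d}

FOLLOW(S) = ["$", "b", "c", "d"]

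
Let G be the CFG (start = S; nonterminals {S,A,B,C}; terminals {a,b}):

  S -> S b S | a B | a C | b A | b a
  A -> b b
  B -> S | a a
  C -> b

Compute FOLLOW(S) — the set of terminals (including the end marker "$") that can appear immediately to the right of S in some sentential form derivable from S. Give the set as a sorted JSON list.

FIRST iteration:
round 1:
  A via A→b b: +{b}
  B via B→a a: +{a}
  C via C→b: +{b}
  S via S→a B: +{a}
  S via S→b A: +{b}
  FIRST[S]={a,b}  FIRST[A]={b}  FIRST[B]={a}  FIRST[C]={b}
round 2:
  B via B→S: +{b}
  FIRST[S]={a,b}  FIRST[A]={b}  FIRST[B]={a,b}  FIRST[C]={b}
round 3: (no change)
  FIRST[S]={a,b}  FIRST[A]={b}  FIRST[B]={a,b}  FIRST[C]={b}

FOLLOW sets:
seed FOLLOW(S) with $
[1]
  S→S b S: FOLLOW(S) ⊇ FIRST(b) = {b}; new: +{b}
  S→a B: FOLLOW(B) ⊇ FOLLOW(S) ⊇ {$,b}; new: +{$,b}
  S→a C: FOLLOW(C) ⊇ FOLLOW(S) ⊇ {$,b}; new: +{$,b}
  S→b A: FOLLOW(A) ⊇ FOLLOW(S) ⊇ {$,b}; new: +{$,b}
  FOLLOW[S]={$,b}  FOLLOW[A]={$,b}  FOLLOW[B]={$,b}  FOLLOW[C]={$,b}
[2] — fixpoint
  FOLLOW[S]={$,b}  FOLLOW[A]={$,b}  FOLLOW[B]={$,b}  FOLLOW[C]={$,b}

FOLLOW(S) = ["$", "b"]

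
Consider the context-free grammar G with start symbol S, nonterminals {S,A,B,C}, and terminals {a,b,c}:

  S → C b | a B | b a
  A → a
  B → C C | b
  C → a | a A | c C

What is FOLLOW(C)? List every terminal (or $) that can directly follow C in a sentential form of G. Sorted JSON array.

Compute FIRST by fixpoint:
iter 1:
  A via A→a: +{a}
  B via B→b: +{b}
  C via C→a: +{a}
  C via C→c C: +{c}
  S via S→C b: +{a,c}
  S via S→b a: +{b}
  FIRST[S]={a,b,c}  FIRST[A]={a}  FIRST[B]={b}  FIRST[C]={a,c}
iter 2:
  B via B→C C: +{a,c}
  FIRST[S]={a,b,c}  FIRST[A]={a}  FIRST[B]={a,b,c}  FIRST[C]={a,c}
iter 3: — fixpoint
  FIRST[S]={a,b,c}  FIRST[A]={a}  FIRST[B]={a,b,c}  FIRST[C]={a,c}

FOLLOW sets:
FOLLOW(S) := {$}
[1]
  B→C C: FOLLOW(C) ⊇ FIRST(C) = {a,c}; new: +{a,c}
  C→a A: FOLLOW(A) ⊇ FOLLOW(C) ⊇ {a,c}; new: +{a,c}
  S→C b: FOLLOW(C) ⊇ FIRST(b) = {b}; new: +{b}
  S→a B: FOLLOW(B) ⊇ FOLLOW(S) ⊇ {$}; new: +{$}
  FOLLOW(S)={$}  FOLLOW(A)={a,c}  FOLLOW(B)={$}  FOLLOW(C)={a,b,c}
[2]
  B→C C: FOLLOW(C) ⊇ FOLLOW(B) ⊇ {$}; new: +{$}
  C→a A: FOLLOW(A) ⊇ FOLLOW(C) ⊇ {$,a,b,c}; new: +{$,b}
  FOLLOW(S)={$}  FOLLOW(A)={$,a,b,c}  FOLLOW(B)={$}  FOLLOW(C)={$,a,b,c}
[3] (stable)
  FOLLOW(S)={$}  FOLLOW(A)={$,a,b,c}  FOLLOW(B)={$}  FOLLOW(C)={$,a,b,c}

FOLLOW(C) = ["$", "a", "b", "c"]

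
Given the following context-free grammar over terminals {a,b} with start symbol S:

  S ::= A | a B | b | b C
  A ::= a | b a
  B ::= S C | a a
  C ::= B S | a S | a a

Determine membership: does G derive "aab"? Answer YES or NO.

Convert to CNF:
  S -> T0 C | T0 T1 | T1 B | a | b
  A -> T0 T1 | a
  B -> S C | T1 T1
  C -> B S | T1 S | T1 T1
  T0 -> b
  T1 -> a

CYK table (by increasing span):
  T[0,0] 'a' = {A,S,T1}  orig:{A,S}
  T[1,1] 'a' = {A,S,T1}  orig:{A,S}
  T[2,2] 'b' = {S,T0}  orig:{S}
  T[0,1] 'aa' = {B,C}
  T[1,2] 'ab' = {C}
  T[0,2] 'aab' = {B,C}

S ∉ T[0,2] ⇒ NO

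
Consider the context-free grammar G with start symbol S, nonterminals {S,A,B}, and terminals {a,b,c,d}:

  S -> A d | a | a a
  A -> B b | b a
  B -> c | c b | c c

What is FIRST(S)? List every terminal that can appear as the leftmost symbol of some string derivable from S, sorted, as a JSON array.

FIRST iteration:
pass 1:
  A via A→b a: +{b}
  B via B→c: +{c}
  S via S→A d: +{b}
  S via S→a: +{a}
  FIRST(S)={a,b}  FIRST(A)={b}  FIRST(B)={c}
pass 2:
  A via A→B b: +{c}
  S via S→A d: +{c}
  FIRST(S)={a,b,c}  FIRST(A)={b,c}  FIRST(B)={c}
pass 3: (stable)
  FIRST(S)={a,b,c}  FIRST(A)={b,c}  FIRST(B)={c}

FIRST(S) = ["a", "b", "c"]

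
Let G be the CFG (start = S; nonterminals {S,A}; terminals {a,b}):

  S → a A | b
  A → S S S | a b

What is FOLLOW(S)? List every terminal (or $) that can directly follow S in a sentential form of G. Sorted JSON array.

Compute FIRST by fixpoint:
iter 1:
  A via A→a b: +{a}
  S via S→a A: +{a}
  S via S→b: +{b}
  FIRST(S)={a,b}  FIRST(A)={a}
iter 2:
  A via A→S S S: +{b}
  FIRST(S)={a,b}  FIRST(A)={a,b}
iter 3: (stable)
  FIRST(S)={a,b}  FIRST(A)={a,b}

FOLLOW iteration:
initialize: $ ∈ FOLLOW(S)
iter 1:
  A→S S S: FOLLOW(S) ⊇ FIRST(S) = {a,b}; new: +{a,b}
  S→a A: FOLLOW(A) ⊇ FOLLOW(S) ⊇ {$,a,b}; new: +{$,a,b}
  FOLLOW[S]={$,a,b}  FOLLOW[A]={$,a,b}
iter 2: — fixpoint
  FOLLOW[S]={$,a,b}  FOLLOW[A]={$,a,b}

FOLLOW(S) = ["$", "a", "b"]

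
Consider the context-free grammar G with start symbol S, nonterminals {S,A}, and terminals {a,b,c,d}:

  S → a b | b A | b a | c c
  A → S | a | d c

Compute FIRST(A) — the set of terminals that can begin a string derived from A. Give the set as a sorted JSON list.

Compute FIRST by fixpoint:
round 1:
  A via A→a: +{a}
  A via A→d c: +{d}
  S via S→a b: +{a}
  S via S→b A: +{b}
  S via S→c c: +{c}
  FIRST(S)={a,b,c}  FIRST(A)={a,d}
round 2:
  A via A→S: +{b,c}
  FIRST(S)={a,b,c}  FIRST(A)={a,b,c,d}
round 3: done
  FIRST(S)={a,b,c}  FIRST(A)={a,b,c,d}

FIRST(A) = ["a", "b", "c", "d"]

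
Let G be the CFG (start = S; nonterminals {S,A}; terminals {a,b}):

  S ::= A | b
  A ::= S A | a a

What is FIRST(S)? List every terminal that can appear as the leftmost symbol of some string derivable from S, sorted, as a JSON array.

FIRST sets, iterate to fixpoint:
iter 1:
  A via A→a a: +{a}
  S via S→A: +{a}
  S via S→b: +{b}
  FIRST[S]={a,b}  FIRST[A]={a}
iter 2:
  A via A→S A: +{b}
  FIRST[S]={a,b}  FIRST[A]={a,b}
iter 3: — fixpoint
  FIRST[S]={a,b}  FIRST[A]={a,b}

FIRST(S) = ["a", "b"]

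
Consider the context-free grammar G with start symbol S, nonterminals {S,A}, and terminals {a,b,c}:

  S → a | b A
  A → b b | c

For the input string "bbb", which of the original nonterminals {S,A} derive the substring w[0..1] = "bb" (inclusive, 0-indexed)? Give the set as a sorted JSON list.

Convert to CNF:
  S -> T0 A | a
  A -> T0 T0 | c
  T0 -> b

Fill CYK table bottom-up, restricted to cells inside w[0..1]:
  [0..0]={T0}  "b"  orig:{}
  [1..1]={T0}  "b"  orig:{}
  [0..1]={A}  "bb"

Original NTs in T[0,1] deriving "bb": ["A"]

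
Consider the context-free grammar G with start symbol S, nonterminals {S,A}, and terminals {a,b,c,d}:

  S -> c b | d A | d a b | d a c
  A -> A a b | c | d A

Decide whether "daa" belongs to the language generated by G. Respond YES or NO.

CNF form of G:
  S -> T2 A | T2 X5 | T2 X6 | T3 T1
  A -> A X4 | T2 A | c
  T0 -> a
  T1 -> b
  T2 -> d
  T3 -> c
  X4 -> T0 T1
  X5 -> T0 T1
  X6 -> T0 T3

CYK fill:
  [0..0]={T2}  "d"  orig:{}
  [1..1]={T0}  "a"  orig:{}
  [2..2]={T0}  "a"  orig:{}
  [0..1]=∅  "da"
  [1..2]=∅  "aa"
  [0..2]=∅  "daa"

S ∉ T[0,2] ⇒ NO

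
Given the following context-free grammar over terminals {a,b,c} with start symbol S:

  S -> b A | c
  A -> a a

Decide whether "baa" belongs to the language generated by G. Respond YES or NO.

Convert to CNF:
  S -> T1 A | c
  A -> T0 T0
  T0 -> a
  T1 -> b

CYK fill:
  [0..0]={T1}  "b"  orig:{}
  [1..1]={T0}  "a"  orig:{}
  [2..2]={T0}  "a"  orig:{}
  [0..1]=∅  "ba"
  [1..2]={A}  "aa"
  [0..2]={S}  "baa"

S ∈ T[0,2] ⇒ YES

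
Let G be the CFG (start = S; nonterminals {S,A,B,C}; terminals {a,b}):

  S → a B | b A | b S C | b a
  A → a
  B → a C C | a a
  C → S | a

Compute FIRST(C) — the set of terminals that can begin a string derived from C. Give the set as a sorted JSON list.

Compute FIRST by fixpoint:
iter 1:
  A via A→a: +{a}
  B via B→a C C: +{a}
  C via C→a: +{a}
  S via S→a B: +{a}
  S via S→b A: +{b}
  FIRST(S)={a,b}  FIRST(A)={a}  FIRST(B)={a}  FIRST(C)={a}
iter 2:
  C via C→S: +{b}
  FIRST(S)={a,b}  FIRST(A)={a}  FIRST(B)={a}  FIRST(C)={a,b}
iter 3: (no change)
  FIRST(S)={a,b}  FIRST(A)={a}  FIRST(B)={a}  FIRST(C)={a,b}

FIRST(C) = ["a", "b"]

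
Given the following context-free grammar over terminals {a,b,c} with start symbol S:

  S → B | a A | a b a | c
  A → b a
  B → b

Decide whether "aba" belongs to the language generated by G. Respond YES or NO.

Convert to CNF:
  S -> T1 A | T1 X2 | b | c
  A -> T0 T1
  B -> b
  T0 -> b
  T1 -> a
  X2 -> T0 T1

CYK fill:
  T[0,0] 'a' = {T1}  orig:{}
  T[1,1] 'b' = {B,S,T0}  orig:{B,S}
  T[2,2] 'a' = {T1}  orig:{}
  T[0,1] 'ab' = ∅
  T[1,2] 'ba' = {A,X2}  orig:{A}
  T[0,2] 'aba' = {S}

S ∈ T[0,2] ⇒ YES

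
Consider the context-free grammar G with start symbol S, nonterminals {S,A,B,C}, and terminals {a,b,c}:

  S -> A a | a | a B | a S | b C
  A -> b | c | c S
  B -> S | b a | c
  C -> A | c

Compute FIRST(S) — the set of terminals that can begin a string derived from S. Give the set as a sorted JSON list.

Compute FIRST by fixpoint:
pass 1:
  A via A→b: +{b}
  A via A→c: +{c}
  B via B→b a: +{b}
  B via B→c: +{c}
  C via C→A: +{b,c}
  S via S→A a: +{b,c}
  S via S→a: +{a}
  FIRST[S]={a,b,c}  FIRST[A]={b,c}  FIRST[B]={b,c}  FIRST[C]={b,c}
pass 2:
  B via B→S: +{a}
  FIRST[S]={a,b,c}  FIRST[A]={b,c}  FIRST[B]={a,b,c}  FIRST[C]={b,c}
pass 3: — fixpoint
  FIRST[S]={a,b,c}  FIRST[A]={b,c}  FIRST[B]={a,b,c}  FIRST[C]={b,c}

FIRST(S) = ["a", "b", "c"]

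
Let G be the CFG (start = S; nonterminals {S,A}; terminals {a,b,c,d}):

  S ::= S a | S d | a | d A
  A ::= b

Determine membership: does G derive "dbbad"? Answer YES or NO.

CNF form of G:
  S -> S T0 | S T1 | T1 A | a
  A -> b
  T0 -> a
  T1 -> d

CYK table (by increasing span):
  cell(0,0) d: {T1}  orig:{}
  cell(1,1) b: {A}
  cell(2,2) b: {A}
  cell(3,3) a: {S,T0}  orig:{S}
  cell(4,4) d: {T1}  orig:{}
  cell(0,1) db: {S}
  cell(1,2) bb: ∅
  cell(2,3) ba: ∅
  cell(3,4) ad: {S}
  cell(0,2) dbb: ∅
  cell(1,3) bba: ∅
  cell(2,4) bad: ∅
  cell(0,3) dbba: ∅
  cell(1,4) bbad: ∅
  cell(0,4) dbbad: ∅

S ∉ T[0,4] ⇒ NO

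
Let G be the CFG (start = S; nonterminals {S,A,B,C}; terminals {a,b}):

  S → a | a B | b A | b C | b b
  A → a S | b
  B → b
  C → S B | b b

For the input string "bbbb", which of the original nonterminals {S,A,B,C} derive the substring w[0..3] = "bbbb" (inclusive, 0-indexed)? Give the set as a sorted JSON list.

Convert to CNF:
  S -> T0 B | T1 A | T1 C | T1 T1 | a
  A -> T0 S | b
  B -> b
  C -> S B | T1 T1
  T0 -> a
  T1 -> b

CYK fill, restricted to cells inside w[0..3]:
  T[0,0] 'b' = {A,B,T1}  orig:{A,B}
  T[1,1] 'b' = {A,B,T1}  orig:{A,B}
  T[2,2] 'b' = {A,B,T1}  orig:{A,B}
  T[3,3] 'b' = {A,B,T1}  orig:{A,B}
  T[0,1] 'bb' = {C,S}
  T[1,2] 'bb' = {C,S}
  T[2,3] 'bb' = {C,S}
  T[0,2] 'bbb' = {C,S}
  T[1,3] 'bbb' = {C,S}
  T[0,3] 'bbbb' = {C,S}

Original NTs in T[0,3] deriving "bbbb": ["C", "S"]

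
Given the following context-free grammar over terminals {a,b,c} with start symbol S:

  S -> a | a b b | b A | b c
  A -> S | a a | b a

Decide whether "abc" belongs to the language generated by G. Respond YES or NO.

Convert to CNF:
  S -> T0 X4 | T1 A | T1 T2 | a
  A -> T0 T0 | T0 X3 | T1 A | T1 T0 | T1 T2 | a
  T0 -> a
  T1 -> b
  T2 -> c
  X3 -> T1 T1
  X4 -> T1 T1

CYK table (by increasing span):
  T[0,0] 'a' = {A,S,T0}  orig:{A,S}
  T[1,1] 'b' = {T1}  orig:{}
  T[2,2] 'c' = {T2}  orig:{}
  T[0,1] 'ab' = ∅
  T[1,2] 'bc' = {A,S}
  T[0,2] 'abc' = ∅

S ∉ T[0,2] ⇒ NO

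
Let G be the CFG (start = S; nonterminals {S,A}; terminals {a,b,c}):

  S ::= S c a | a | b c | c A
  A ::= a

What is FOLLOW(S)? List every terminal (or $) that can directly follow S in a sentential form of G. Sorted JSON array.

Compute FIRST by fixpoint:
pass 1:
  A via A→a: +{a}
  S via S→a: +{a}
  S via S→b c: +{b}
  S via S→c A: +{c}
  FIRST[S]={a,b,c}  FIRST[A]={a}
pass 2: (no change)
  FIRST[S]={a,b,c}  FIRST[A]={a}

Compute FOLLOW by fixpoint:
FOLLOW(S) := {$}
pass 1:
  S→S c a: FOLLOW(S) ⊇ FIRST(c) = {c}; new: +{c}
  S→c A: FOLLOW(A) ⊇ FOLLOW(S) ⊇ {$,c}; new: +{$,c}
  FOLLOW(S)={$,c}  FOLLOW(A)={$,c}
pass 2: (stable)
  FOLLOW(S)={$,c}  FOLLOW(A)={$,c}

FOLLOW(S) = ["$", "c"]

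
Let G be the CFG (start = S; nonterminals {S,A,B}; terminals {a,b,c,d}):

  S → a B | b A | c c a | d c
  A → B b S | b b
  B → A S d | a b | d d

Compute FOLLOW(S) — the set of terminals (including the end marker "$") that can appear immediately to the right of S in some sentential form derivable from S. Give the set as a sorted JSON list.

FIRST sets, iterate to fixpoint:
iter 1:
  A via A→b b: +{b}
  B via B→A S d: +{b}
  B via B→a b: +{a}
  B via B→d d: +{d}
  S via S→a B: +{a}
  S via S→b A: +{b}
  S via S→c c a: +{c}
  S via S→d c: +{d}
  FIRST[S]={a,b,c,d}  FIRST[A]={b}  FIRST[B]={a,b,d}
iter 2:
  A via A→B b S: +{a,d}
  FIRST[S]={a,b,c,d}  FIRST[A]={a,b,d}  FIRST[B]={a,b,d}
iter 3: (stable)
  FIRST[S]={a,b,c,d}  FIRST[A]={a,b,d}  FIRST[B]={a,b,d}

FOLLOW iteration:
initialize: $ ∈ FOLLOW(S)
round 1:
  A→B b S: FOLLOW(B) ⊇ FIRST(b) = {b}; new: +{b}
  B→A S d: FOLLOW(A) ⊇ FIRST(S) = {a,b,c,d}; new: +{a,b,c,d}
  B→A S d: FOLLOW(S) ⊇ FIRST(d) = {d}; new: +{d}
  S→a B: FOLLOW(B) ⊇ FOLLOW(S) ⊇ {$,d}; new: +{$,d}
  S→b A: FOLLOW(A) ⊇ FOLLOW(S) ⊇ {$,d}; new: +{$}
  FOLLOW[S]={$,d}  FOLLOW[A]={$,a,b,c,d}  FOLLOW[B]={$,b,d}
round 2:
  A→B b S: FOLLOW(S) ⊇ FOLLOW(A) ⊇ {$,a,b,c,d}; new: +{a,b,c}
  S→a B: FOLLOW(B) ⊇ FOLLOW(S) ⊇ {$,a,b,c,d}; new: +{a,c}
  FOLLOW[S]={$,a,b,c,d}  FOLLOW[A]={$,a,b,c,d}  FOLLOW[B]={$,a,b,c,d}
round 3: (stable)
  FOLLOW[S]={$,a,b,c,d}  FOLLOW[A]={$,a,b,c,d}  FOLLOW[B]={$,a,b,c,d}

FOLLOW(S) = ["$", "a", "b", "c", "d"]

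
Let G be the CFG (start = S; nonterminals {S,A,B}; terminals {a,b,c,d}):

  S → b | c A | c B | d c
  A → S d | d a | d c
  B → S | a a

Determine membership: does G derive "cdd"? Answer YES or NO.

CNF form of G:
  S -> T0 T2 | T2 A | T2 B | b
  A -> S T0 | T0 T1 | T0 T2
  B -> T0 T2 | T1 T1 | T2 A | T2 B | b
  T0 -> d
  T1 -> a
  T2 -> c

Fill CYK table bottom-up:
  T[0,0] 'c' = {T2}  orig:{}
  T[1,1] 'd' = {T0}  orig:{}
  T[2,2] 'd' = {T0}  orig:{}
  T[0,1] 'cd' = ∅
  T[1,2] 'dd' = ∅
  T[0,2] 'cdd' = ∅

S ∉ T[0,2] ⇒ NO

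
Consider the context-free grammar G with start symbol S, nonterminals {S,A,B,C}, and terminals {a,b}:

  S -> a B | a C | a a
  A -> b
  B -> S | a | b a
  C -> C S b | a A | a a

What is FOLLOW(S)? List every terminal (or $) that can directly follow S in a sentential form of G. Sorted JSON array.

FIRST iteration:
[1]
  A via A→b: +{b}
  B via B→a: +{a}
  B via B→b a: +{b}
  C via C→a A: +{a}
  S via S→a B: +{a}
  FIRST(S)={a}  FIRST(A)={b}  FIRST(B)={a,b}  FIRST(C)={a}
[2] (stable)
  FIRST(S)={a}  FIRST(A)={b}  FIRST(B)={a,b}  FIRST(C)={a}

FOLLOW iteration:
FOLLOW(S) := {$}
[1]
  C→C S b: FOLLOW(C) ⊇ FIRST(S) = {a}; new: +{a}
  C→C S b: FOLLOW(S) ⊇ FIRST(b) = {b}; new: +{b}
  C→a A: FOLLOW(A) ⊇ FOLLOW(C) ⊇ {a}; new: +{a}
  S→a B: FOLLOW(B) ⊇ FOLLOW(S) ⊇ {$,b}; new: +{$,b}
  S→a C: FOLLOW(C) ⊇ FOLLOW(S) ⊇ {$,b}; new: +{$,b}
  FOLLOW(S)={$,b}  FOLLOW(A)={a}  FOLLOW(B)={$,b}  FOLLOW(C)={$,a,b}
[2]
  C→a A: FOLLOW(A) ⊇ FOLLOW(C) ⊇ {$,a,b}; new: +{$,b}
  FOLLOW(S)={$,b}  FOLLOW(A)={$,a,b}  FOLLOW(B)={$,b}  FOLLOW(C)={$,a,b}
[3] done
  FOLLOW(S)={$,b}  FOLLOW(A)={$,a,b}  FOLLOW(B)={$,b}  FOLLOW(C)={$,a,b}

FOLLOW(S) = ["$", "b"]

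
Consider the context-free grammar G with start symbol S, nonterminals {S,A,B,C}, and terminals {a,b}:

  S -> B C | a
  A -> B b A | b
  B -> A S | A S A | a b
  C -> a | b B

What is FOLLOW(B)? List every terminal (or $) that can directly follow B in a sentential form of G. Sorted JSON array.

FIRST iteration:
[1]
  A via A→b: +{b}
  B via B→A S: +{b}
  B via B→a b: +{a}
  C via C→a: +{a}
  C via C→b B: +{b}
  S via S→B C: +{a,b}
  FIRST(S)={a,b}  FIRST(A)={b}  FIRST(B)={a,b}  FIRST(C)={a,b}
[2]
  A via A→B b A: +{a}
  FIRST(S)={a,b}  FIRST(A)={a,b}  FIRST(B)={a,b}  FIRST(C)={a,b}
[3] — fixpoint
  FIRST(S)={a,b}  FIRST(A)={a,b}  FIRST(B)={a,b}  FIRST(C)={a,b}

FOLLOW sets:
initialize: $ ∈ FOLLOW(S)
iter 1:
  A→B b A: FOLLOW(B) ⊇ FIRST(b) = {b}; new: +{b}
  B→A S: FOLLOW(A) ⊇ FIRST(S) = {a,b}; new: +{a,b}
  B→A S: FOLLOW(S) ⊇ FOLLOW(B) ⊇ {b}; new: +{b}
  B→A S A: FOLLOW(S) ⊇ FIRST(A) = {a,b}; new: +{a}
  S→B C: FOLLOW(B) ⊇ FIRST(C) = {a,b}; new: +{a}
  S→B C: FOLLOW(C) ⊇ FOLLOW(S) ⊇ {$,a,b}; new: +{$,a,b}
  S: {$,a,b}  A: {a,b}  B: {a,b}  C: {$,a,b}
iter 2:
  C→b B: FOLLOW(B) ⊇ FOLLOW(C) ⊇ {$,a,b}; new: +{$}
  S: {$,a,b}  A: {a,b}  B: {$,a,b}  C: {$,a,b}
iter 3:
  B→A S A: FOLLOW(A) ⊇ FOLLOW(B) ⊇ {$,a,b}; new: +{$}
  S: {$,a,b}  A: {$,a,b}  B: {$,a,b}  C: {$,a,b}
iter 4: (no change)
  S: {$,a,b}  A: {$,a,b}  B: {$,a,b}  C: {$,a,b}

FOLLOW(B) = ["$", "a", "b"]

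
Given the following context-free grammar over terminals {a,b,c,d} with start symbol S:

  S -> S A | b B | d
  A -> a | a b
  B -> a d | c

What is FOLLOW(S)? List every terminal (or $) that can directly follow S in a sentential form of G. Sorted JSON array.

FIRST iteration:
iter 1:
  A via A→a: +{a}
  B via B→a d: +{a}
  B via B→c: +{c}
  S via S→b B: +{b}
  S via S→d: +{d}
  S: {b,d}  A: {a}  B: {a,c}
iter 2: (stable)
  S: {b,d}  A: {a}  B: {a,c}

FOLLOW iteration:
FOLLOW(S) := {$}
pass 1:
  S→S A: FOLLOW(S) ⊇ FIRST(A) = {a}; new: +{a}
  S→S A: FOLLOW(A) ⊇ FOLLOW(S) ⊇ {$,a}; new: +{$,a}
  S→b B: FOLLOW(B) ⊇ FOLLOW(S) ⊇ {$,a}; new: +{$,a}
  S: {$,a}  A: {$,a}  B: {$,a}
pass 2: (stable)
  S: {$,a}  A: {$,a}  B: {$,a}

FOLLOW(S) = ["$", "a"]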